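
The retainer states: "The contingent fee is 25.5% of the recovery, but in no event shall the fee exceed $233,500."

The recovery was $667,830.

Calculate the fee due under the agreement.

25.5% of $667,830 = $170,296.65
That is under the $233,500 cap.

$170,296.65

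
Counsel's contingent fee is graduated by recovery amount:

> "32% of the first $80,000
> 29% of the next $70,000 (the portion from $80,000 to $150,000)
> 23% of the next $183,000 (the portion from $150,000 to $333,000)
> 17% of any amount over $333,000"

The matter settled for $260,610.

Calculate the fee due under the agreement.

$71,340.30

First $80,000 at 32% = $25,600.00
Next $70,000 at 29% = $20,300.00
Remaining $110,610 at 23% = $25,440.30
Fee: $25,600.00 + $20,300.00 + $25,440.30 = $71,340.30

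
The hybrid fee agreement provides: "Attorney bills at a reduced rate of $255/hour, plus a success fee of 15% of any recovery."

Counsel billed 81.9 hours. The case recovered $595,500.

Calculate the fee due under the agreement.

$110,209.50

Hourly: 81.9 × $255 = $20,884.50
Success fee: 15% of $595,500 = $89,325.00
Total: $20,884.50 + $89,325.00 = $110,209.50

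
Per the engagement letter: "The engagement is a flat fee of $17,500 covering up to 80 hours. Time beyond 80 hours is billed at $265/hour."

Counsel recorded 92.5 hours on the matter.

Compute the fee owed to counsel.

$20,812.50

Flat fee: $17,500.00
Excess hours: 92.5 − 80 = 12.5
Overrun: 12.5 × $265 = $3,312.50
Total: $17,500.00 + $3,312.50 = $20,812.50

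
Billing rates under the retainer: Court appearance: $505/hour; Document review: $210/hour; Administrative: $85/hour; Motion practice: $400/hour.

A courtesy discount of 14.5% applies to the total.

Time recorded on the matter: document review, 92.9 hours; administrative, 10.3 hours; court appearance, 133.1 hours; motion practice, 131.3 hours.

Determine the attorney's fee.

$119,802.60

Court appearance: 133.1 × $505 = $67,215.50
Document review: 92.9 × $210 = $19,509.00
Administrative: 10.3 × $85 = $875.50
Motion practice: 131.3 × $400 = $52,520.00
Subtotal: $140,120.00
Less 14.5% discount: −$20,317.40
Total: $140,120.00 − $20,317.40 = $119,802.60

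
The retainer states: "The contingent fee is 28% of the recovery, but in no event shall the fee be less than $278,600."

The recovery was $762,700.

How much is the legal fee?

$278,600.00

28% of $762,700 = $213,556.00
That is below the $278,600 minimum, so the minimum applies.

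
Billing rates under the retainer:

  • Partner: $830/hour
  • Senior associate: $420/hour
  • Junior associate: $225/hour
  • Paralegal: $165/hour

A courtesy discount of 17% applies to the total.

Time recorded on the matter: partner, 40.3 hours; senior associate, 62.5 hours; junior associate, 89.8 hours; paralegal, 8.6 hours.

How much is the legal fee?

Partner: 40.3 × $830 = $33,449.00
Senior associate: 62.5 × $420 = $26,250.00
Junior associate: 89.8 × $225 = $20,205.00
Paralegal: 8.6 × $165 = $1,419.00
Subtotal: $81,323.00
Less 17% discount: −$13,824.91
Total: $81,323.00 − $13,824.91 = $67,498.09

$67,498.09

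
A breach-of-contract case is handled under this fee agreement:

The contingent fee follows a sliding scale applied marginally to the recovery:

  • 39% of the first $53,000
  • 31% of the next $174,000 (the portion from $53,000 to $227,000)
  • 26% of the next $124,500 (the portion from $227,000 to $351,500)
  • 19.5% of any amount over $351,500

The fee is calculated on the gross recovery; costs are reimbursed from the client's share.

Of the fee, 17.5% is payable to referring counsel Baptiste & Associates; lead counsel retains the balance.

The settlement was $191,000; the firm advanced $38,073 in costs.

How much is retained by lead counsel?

Fee base is the gross recovery, $191,000; costs are reimbursed separately.
First $53,000 at 39% = $20,670.00
Remaining $138,000 at 31% = $42,780.00
Fee: $20,670.00 + $42,780.00 = $63,450.00
Referral share: 17.5% of $63,450.00 = $11,103.75; lead counsel retains $63,450.00 − $11,103.75 = $52,346.25.

$52,346.25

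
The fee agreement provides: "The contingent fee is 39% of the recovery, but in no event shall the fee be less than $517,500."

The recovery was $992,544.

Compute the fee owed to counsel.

39% of $992,544 = $387,092.16
That is below the $517,500 minimum, so the minimum applies.

$517,500.00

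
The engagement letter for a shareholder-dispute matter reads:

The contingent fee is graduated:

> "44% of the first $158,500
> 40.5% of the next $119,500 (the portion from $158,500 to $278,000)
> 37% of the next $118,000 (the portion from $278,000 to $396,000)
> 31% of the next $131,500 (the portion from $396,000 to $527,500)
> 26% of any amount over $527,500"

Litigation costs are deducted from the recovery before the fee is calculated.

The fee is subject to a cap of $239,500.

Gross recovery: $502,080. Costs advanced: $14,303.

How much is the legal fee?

Fee base (net of costs): $502,080 − $14,303 = $487,777
First $158,500 at 44% = $69,740.00
Next $119,500 at 40.5% = $48,397.50
Next $118,000 at 37% = $43,660.00
Remaining $91,777 at 31% = $28,450.87
Fee: $69,740.00 + $48,397.50 + $43,660.00 + $28,450.87 = $190,248.37
$190,248.37 is under the $239,500 cap.

$190,248.37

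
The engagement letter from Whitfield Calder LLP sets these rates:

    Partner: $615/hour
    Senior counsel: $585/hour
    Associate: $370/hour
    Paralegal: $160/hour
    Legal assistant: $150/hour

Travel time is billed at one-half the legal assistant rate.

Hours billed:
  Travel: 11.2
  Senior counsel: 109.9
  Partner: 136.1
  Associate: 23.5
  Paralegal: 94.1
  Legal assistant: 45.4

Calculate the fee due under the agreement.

$179,394.00

Partner: 136.1 × $615 = $83,701.50
Senior counsel: 109.9 × $585 = $64,291.50
Associate: 23.5 × $370 = $8,695.00
Paralegal: 94.1 × $160 = $15,056.00
Legal assistant: 45.4 × $150 = $6,810.00
Subtotal: $83,701.50 + $64,291.50 + $8,695.00 + $15,056.00 + $6,810.00 = $178,554.00
Travel: 11.2 × ($150 ÷ 2) = 11.2 × $75.00 = $840.00
Total: $178,554.00 + $840.00 = $179,394.00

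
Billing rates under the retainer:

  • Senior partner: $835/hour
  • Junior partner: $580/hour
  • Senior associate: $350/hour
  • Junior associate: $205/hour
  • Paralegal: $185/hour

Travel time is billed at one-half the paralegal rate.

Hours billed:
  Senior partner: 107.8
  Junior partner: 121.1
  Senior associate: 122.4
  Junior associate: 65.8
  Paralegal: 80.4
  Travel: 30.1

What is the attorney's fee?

Senior partner: 107.8 × $835 = $90,013.00
Junior partner: 121.1 × $580 = $70,238.00
Senior associate: 122.4 × $350 = $42,840.00
Junior associate: 65.8 × $205 = $13,489.00
Paralegal: 80.4 × $185 = $14,874.00
Subtotal: $90,013.00 + $70,238.00 + $42,840.00 + $13,489.00 + $14,874.00 = $231,454.00
Travel: 30.1 × ($185 ÷ 2) = 30.1 × $92.50 = $2,784.25
Total: $231,454.00 + $2,784.25 = $234,238.25

$234,238.25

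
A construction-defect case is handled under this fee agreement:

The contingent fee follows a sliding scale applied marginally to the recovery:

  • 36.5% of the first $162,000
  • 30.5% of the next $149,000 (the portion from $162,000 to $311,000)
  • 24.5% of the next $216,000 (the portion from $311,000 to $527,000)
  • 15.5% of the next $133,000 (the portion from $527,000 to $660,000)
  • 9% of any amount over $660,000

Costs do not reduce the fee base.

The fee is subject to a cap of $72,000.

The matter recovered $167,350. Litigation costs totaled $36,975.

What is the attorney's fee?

$60,761.75

Fee base is the gross recovery, $167,350; costs are reimbursed separately.
First $162,000 at 36.5% = $59,130.00
Remaining $5,350 at 30.5% = $1,631.75
Fee: $59,130.00 + $1,631.75 = $60,761.75
$60,761.75 is under the $72,000 cap.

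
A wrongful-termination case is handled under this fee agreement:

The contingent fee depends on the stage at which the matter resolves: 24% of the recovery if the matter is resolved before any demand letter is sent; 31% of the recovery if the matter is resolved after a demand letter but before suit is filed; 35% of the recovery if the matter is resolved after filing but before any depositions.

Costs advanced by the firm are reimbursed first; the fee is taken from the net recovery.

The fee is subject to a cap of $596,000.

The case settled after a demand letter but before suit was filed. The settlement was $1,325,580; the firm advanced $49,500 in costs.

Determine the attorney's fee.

$395,584.80

Fee base (net of costs): $1,325,580 − $49,500 = $1,276,080
The matter settled after a demand letter but before suit was filed, so the 31% rate applies.
$1,276,080 × 31% = $395,584.80
$395,584.80 is under the $596,000 cap.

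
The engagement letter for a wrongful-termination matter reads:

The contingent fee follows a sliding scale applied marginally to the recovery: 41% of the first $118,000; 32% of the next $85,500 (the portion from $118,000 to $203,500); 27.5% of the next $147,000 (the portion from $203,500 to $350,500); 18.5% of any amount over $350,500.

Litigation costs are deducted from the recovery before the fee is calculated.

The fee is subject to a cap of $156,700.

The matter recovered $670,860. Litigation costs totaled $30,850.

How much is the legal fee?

Fee base (net of costs): $670,860 − $30,850 = $640,010
First $118,000 at 41% = $48,380.00
Next $85,500 at 32% = $27,360.00
Next $147,000 at 27.5% = $40,425.00
Remaining $289,510 at 18.5% = $53,559.35
Fee: $48,380.00 + $27,360.00 + $40,425.00 + $53,559.35 = $169,724.35
$169,724.35 exceeds the $156,700 cap, so the fee is capped at $156,700.00.

$156,700.00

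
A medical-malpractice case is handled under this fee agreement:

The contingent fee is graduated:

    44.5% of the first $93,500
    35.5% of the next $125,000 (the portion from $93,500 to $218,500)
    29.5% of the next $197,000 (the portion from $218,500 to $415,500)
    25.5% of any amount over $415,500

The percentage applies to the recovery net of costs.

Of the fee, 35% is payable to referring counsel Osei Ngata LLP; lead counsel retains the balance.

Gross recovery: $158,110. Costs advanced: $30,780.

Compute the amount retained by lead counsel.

Fee base (net of costs): $158,110 − $30,780 = $127,330
First $93,500 at 44.5% = $41,607.50
Remaining $33,830 at 35.5% = $12,009.65
Fee: $41,607.50 + $12,009.65 = $53,617.15
Referral share: 35% of $53,617.15 = $18,766.00; lead counsel retains $53,617.15 − $18,766.00 = $34,851.15.

$34,851.15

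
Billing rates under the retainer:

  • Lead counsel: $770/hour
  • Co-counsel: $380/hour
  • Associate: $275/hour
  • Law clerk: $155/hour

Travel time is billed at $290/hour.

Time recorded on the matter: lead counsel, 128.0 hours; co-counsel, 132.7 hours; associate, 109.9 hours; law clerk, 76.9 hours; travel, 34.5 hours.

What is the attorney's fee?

$201,133.00

Lead counsel: 128.0 × $770 = $98,560.00
Co-counsel: 132.7 × $380 = $50,426.00
Associate: 109.9 × $275 = $30,222.50
Law clerk: 76.9 × $155 = $11,919.50
Subtotal: $98,560.00 + $50,426.00 + $30,222.50 + $11,919.50 = $191,128.00
Travel: 34.5 × $290 = $10,005.00
Total: $191,128.00 + $10,005.00 = $201,133.00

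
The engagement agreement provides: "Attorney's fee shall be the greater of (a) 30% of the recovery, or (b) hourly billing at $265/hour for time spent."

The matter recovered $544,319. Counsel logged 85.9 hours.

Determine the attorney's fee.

(a) 30% of $544,319 = $163,295.70
(b) 85.9 × $265 = $22,763.50
The greater is (a): $163,295.70.

$163,295.70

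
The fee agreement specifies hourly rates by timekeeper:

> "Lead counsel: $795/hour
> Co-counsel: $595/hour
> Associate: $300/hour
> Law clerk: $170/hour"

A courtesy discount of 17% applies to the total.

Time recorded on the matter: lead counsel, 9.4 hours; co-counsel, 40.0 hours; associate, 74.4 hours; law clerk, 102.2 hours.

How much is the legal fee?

Lead counsel: 9.4 × $795 = $7,473.00
Co-counsel: 40.0 × $595 = $23,800.00
Associate: 74.4 × $300 = $22,320.00
Law clerk: 102.2 × $170 = $17,374.00
Subtotal: $70,967.00
Less 17% discount: −$12,064.39
Total: $70,967.00 − $12,064.39 = $58,902.61

$58,902.61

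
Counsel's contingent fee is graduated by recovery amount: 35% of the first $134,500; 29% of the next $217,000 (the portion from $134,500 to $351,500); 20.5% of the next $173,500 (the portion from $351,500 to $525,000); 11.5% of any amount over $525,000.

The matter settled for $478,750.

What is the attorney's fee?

First $134,500 at 35% = $47,075.00
Next $217,000 at 29% = $62,930.00
Remaining $127,250 at 20.5% = $26,086.25
Fee: $47,075.00 + $62,930.00 + $26,086.25 = $136,091.25

$136,091.25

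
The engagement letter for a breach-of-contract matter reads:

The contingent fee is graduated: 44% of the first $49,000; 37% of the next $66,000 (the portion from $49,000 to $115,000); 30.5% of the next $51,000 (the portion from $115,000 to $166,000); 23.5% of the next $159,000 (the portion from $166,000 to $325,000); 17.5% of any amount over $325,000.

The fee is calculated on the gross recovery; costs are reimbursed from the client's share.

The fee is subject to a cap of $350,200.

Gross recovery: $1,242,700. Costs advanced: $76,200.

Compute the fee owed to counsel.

Fee base is the gross recovery, $1,242,700; costs are reimbursed separately.
First $49,000 at 44% = $21,560.00
Next $66,000 at 37% = $24,420.00
Next $51,000 at 30.5% = $15,555.00
Next $159,000 at 23.5% = $37,365.00
Remaining $917,700 at 17.5% = $160,597.50
Fee: $21,560.00 + $24,420.00 + $15,555.00 + $37,365.00 + $160,597.50 = $259,497.50
$259,497.50 is under the $350,200 cap.

$259,497.50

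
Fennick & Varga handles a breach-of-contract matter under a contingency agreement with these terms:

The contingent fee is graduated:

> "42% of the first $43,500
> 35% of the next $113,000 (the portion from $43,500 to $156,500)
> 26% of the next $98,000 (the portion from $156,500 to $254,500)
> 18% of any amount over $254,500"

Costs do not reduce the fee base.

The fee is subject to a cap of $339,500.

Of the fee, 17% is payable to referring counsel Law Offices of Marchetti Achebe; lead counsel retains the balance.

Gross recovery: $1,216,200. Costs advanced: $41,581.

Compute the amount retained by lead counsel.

$212,816.98

Fee base is the gross recovery, $1,216,200; costs are reimbursed separately.
First $43,500 at 42% = $18,270.00
Next $113,000 at 35% = $39,550.00
Next $98,000 at 26% = $25,480.00
Remaining $961,700 at 18% = $173,106.00
Fee: $18,270.00 + $39,550.00 + $25,480.00 + $173,106.00 = $256,406.00
$256,406.00 is under the $339,500 cap.
Referral share: 17% of $256,406.00 = $43,589.02; lead counsel retains $256,406.00 − $43,589.02 = $212,816.98.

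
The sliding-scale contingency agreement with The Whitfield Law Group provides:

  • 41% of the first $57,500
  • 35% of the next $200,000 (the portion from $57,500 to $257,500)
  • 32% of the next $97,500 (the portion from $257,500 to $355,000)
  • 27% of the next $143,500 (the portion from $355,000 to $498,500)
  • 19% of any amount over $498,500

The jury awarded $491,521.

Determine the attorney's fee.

$161,635.67

First $57,500 at 41% = $23,575.00
Next $200,000 at 35% = $70,000.00
Next $97,500 at 32% = $31,200.00
Remaining $136,521 at 27% = $36,860.67
Fee: $23,575.00 + $70,000.00 + $31,200.00 + $36,860.67 = $161,635.67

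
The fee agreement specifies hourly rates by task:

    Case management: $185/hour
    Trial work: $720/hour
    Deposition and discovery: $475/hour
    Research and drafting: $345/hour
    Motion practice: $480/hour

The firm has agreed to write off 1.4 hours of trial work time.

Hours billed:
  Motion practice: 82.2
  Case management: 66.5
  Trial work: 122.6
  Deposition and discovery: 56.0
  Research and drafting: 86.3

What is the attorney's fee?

Case management: 66.5 × $185 = $12,302.50
Trial work: 122.6 × $720 = $88,272.00
Deposition and discovery: 56.0 × $475 = $26,600.00
Research and drafting: 86.3 × $345 = $29,773.50
Motion practice: 82.2 × $480 = $39,456.00
Subtotal: $196,404.00
Write-off: 1.4 × $720 = $1,008.00
Total: $196,404.00 − $1,008.00 = $195,396.00

$195,396.00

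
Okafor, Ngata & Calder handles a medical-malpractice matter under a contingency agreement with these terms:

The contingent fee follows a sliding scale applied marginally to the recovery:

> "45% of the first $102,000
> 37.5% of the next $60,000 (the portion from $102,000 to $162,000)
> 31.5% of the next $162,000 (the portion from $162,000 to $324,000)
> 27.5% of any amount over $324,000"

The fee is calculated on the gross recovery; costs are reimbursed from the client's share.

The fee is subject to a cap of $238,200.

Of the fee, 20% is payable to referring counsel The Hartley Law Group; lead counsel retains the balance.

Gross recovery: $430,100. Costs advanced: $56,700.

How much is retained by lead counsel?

Fee base is the gross recovery, $430,100; costs are reimbursed separately.
First $102,000 at 45% = $45,900.00
Next $60,000 at 37.5% = $22,500.00
Next $162,000 at 31.5% = $51,030.00
Remaining $106,100 at 27.5% = $29,177.50
Fee: $45,900.00 + $22,500.00 + $51,030.00 + $29,177.50 = $148,607.50
$148,607.50 is under the $238,200 cap.
Referral share: 20% of $148,607.50 = $29,721.50; lead counsel retains $148,607.50 − $29,721.50 = $118,886.00.

$118,886.00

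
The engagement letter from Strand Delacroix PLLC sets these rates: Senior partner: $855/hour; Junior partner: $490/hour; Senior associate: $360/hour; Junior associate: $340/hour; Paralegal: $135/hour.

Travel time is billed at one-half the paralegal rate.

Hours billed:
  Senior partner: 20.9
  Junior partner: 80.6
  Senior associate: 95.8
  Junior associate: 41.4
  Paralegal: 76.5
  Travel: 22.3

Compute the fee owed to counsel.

$117,760.25

Senior partner: 20.9 × $855 = $17,869.50
Junior partner: 80.6 × $490 = $39,494.00
Senior associate: 95.8 × $360 = $34,488.00
Junior associate: 41.4 × $340 = $14,076.00
Paralegal: 76.5 × $135 = $10,327.50
Subtotal: $17,869.50 + $39,494.00 + $34,488.00 + $14,076.00 + $10,327.50 = $116,255.00
Travel: 22.3 × ($135 ÷ 2) = 22.3 × $67.50 = $1,505.25
Total: $116,255.00 + $1,505.25 = $117,760.25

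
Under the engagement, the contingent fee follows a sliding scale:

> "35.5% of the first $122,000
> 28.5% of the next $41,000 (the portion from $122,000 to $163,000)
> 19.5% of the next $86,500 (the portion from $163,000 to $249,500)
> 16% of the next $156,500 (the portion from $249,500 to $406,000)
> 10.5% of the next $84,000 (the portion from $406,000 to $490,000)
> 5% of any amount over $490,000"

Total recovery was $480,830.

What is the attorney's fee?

First $122,000 at 35.5% = $43,310.00
Next $41,000 at 28.5% = $11,685.00
Next $86,500 at 19.5% = $16,867.50
Next $156,500 at 16% = $25,040.00
Remaining $74,830 at 10.5% = $7,857.15
Fee: $43,310.00 + $11,685.00 + $16,867.50 + $25,040.00 + $7,857.15 = $104,759.65

$104,759.65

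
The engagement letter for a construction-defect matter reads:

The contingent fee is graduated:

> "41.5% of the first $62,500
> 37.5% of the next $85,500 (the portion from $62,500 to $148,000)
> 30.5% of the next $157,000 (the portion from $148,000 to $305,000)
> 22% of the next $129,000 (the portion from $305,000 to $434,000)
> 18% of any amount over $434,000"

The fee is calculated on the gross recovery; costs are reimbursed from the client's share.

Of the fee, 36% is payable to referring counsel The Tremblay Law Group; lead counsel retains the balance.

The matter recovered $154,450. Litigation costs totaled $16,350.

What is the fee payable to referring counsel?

$21,588.21

Fee base is the gross recovery, $154,450; costs are reimbursed separately.
First $62,500 at 41.5% = $25,937.50
Next $85,500 at 37.5% = $32,062.50
Remaining $6,450 at 30.5% = $1,967.25
Fee: $25,937.50 + $32,062.50 + $1,967.25 = $59,967.25
Referral share: 36% of $59,967.25 = $21,588.21; lead counsel retains $59,967.25 − $21,588.21 = $38,379.04.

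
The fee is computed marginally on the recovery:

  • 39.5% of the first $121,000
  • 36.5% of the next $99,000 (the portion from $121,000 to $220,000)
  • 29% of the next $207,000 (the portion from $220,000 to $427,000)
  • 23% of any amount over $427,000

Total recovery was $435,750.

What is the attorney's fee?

$145,972.50

First $121,000 at 39.5% = $47,795.00
Next $99,000 at 36.5% = $36,135.00
Next $207,000 at 29% = $60,030.00
Remaining $8,750 at 23% = $2,012.50
Fee: $47,795.00 + $36,135.00 + $60,030.00 + $2,012.50 = $145,972.50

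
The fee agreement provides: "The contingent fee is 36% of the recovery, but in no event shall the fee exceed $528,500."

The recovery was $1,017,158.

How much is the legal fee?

$366,176.88

36% of $1,017,158 = $366,176.88
That is under the $528,500 cap.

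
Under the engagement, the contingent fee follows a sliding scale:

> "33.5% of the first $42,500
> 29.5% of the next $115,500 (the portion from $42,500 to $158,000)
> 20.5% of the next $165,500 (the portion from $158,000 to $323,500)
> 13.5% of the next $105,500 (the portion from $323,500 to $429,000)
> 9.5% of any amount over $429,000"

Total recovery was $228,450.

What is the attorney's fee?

First $42,500 at 33.5% = $14,237.50
Next $115,500 at 29.5% = $34,072.50
Remaining $70,450 at 20.5% = $14,442.25
Fee: $14,237.50 + $34,072.50 + $14,442.25 = $62,752.25

$62,752.25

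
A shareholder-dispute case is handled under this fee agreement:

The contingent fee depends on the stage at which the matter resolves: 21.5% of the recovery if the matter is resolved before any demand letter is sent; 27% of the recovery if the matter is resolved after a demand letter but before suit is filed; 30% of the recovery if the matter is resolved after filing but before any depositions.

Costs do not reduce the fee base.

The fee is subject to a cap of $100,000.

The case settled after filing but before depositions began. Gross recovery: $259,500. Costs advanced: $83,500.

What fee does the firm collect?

$77,850.00

Fee base is the gross recovery, $259,500; costs are reimbursed separately.
The matter settled after filing but before depositions began, so the 30% rate applies.
$259,500 × 30% = $77,850.00
$77,850.00 is under the $100,000 cap.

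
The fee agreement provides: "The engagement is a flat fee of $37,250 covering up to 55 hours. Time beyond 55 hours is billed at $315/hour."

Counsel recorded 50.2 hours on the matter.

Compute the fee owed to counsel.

50.2 hours is within the 55-hour scope; only the flat fee applies.

$37,250.00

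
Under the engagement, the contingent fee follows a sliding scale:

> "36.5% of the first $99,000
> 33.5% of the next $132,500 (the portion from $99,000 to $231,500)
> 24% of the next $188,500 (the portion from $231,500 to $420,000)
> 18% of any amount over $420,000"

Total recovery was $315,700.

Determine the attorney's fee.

$100,730.50

First $99,000 at 36.5% = $36,135.00
Next $132,500 at 33.5% = $44,387.50
Remaining $84,200 at 24% = $20,208.00
Fee: $36,135.00 + $44,387.50 + $20,208.00 = $100,730.50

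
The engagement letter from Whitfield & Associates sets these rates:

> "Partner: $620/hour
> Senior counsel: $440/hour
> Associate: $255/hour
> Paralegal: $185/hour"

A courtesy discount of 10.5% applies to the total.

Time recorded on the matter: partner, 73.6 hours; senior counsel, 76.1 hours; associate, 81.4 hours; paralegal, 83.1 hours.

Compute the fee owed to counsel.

$103,145.62

Partner: 73.6 × $620 = $45,632.00
Senior counsel: 76.1 × $440 = $33,484.00
Associate: 81.4 × $255 = $20,757.00
Paralegal: 83.1 × $185 = $15,373.50
Subtotal: $115,246.50
Less 10.5% discount: −$12,100.88
Total: $115,246.50 − $12,100.88 = $103,145.62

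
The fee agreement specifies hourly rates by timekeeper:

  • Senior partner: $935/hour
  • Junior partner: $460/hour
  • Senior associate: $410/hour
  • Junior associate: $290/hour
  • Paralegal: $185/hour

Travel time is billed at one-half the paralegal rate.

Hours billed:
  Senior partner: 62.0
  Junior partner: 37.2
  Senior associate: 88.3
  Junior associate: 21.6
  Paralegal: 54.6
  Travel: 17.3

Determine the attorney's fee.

Senior partner: 62.0 × $935 = $57,970.00
Junior partner: 37.2 × $460 = $17,112.00
Senior associate: 88.3 × $410 = $36,203.00
Junior associate: 21.6 × $290 = $6,264.00
Paralegal: 54.6 × $185 = $10,101.00
Subtotal: $57,970.00 + $17,112.00 + $36,203.00 + $6,264.00 + $10,101.00 = $127,650.00
Travel: 17.3 × ($185 ÷ 2) = 17.3 × $92.50 = $1,600.25
Total: $127,650.00 + $1,600.25 = $129,250.25

$129,250.25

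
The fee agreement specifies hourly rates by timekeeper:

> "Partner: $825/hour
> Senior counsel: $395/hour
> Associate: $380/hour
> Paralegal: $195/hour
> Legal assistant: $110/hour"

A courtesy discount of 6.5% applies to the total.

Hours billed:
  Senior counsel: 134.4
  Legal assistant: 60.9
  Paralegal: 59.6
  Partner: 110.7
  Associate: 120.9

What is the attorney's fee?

Partner: 110.7 × $825 = $91,327.50
Senior counsel: 134.4 × $395 = $53,088.00
Associate: 120.9 × $380 = $45,942.00
Paralegal: 59.6 × $195 = $11,622.00
Legal assistant: 60.9 × $110 = $6,699.00
Subtotal: $208,678.50
Less 6.5% discount: −$13,564.10
Total: $208,678.50 − $13,564.10 = $195,114.40

$195,114.40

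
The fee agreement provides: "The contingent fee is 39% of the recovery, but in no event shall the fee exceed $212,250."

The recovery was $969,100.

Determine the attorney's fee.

39% of $969,100 = $377,949.00
That exceeds the $212,250 cap, so the fee is capped at $212,250.

$212,250.00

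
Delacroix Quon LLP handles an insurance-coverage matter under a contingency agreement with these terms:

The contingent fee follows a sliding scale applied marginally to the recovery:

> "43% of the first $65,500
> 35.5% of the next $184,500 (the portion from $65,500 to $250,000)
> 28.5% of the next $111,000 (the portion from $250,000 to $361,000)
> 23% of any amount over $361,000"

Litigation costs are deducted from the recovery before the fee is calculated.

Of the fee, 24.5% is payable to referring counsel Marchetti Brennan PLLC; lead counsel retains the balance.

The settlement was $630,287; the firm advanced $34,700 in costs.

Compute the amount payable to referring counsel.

$43,916.86

Fee base (net of costs): $630,287 − $34,700 = $595,587
First $65,500 at 43% = $28,165.00
Next $184,500 at 35.5% = $65,497.50
Next $111,000 at 28.5% = $31,635.00
Remaining $234,587 at 23% = $53,955.01
Fee: $28,165.00 + $65,497.50 + $31,635.00 + $53,955.01 = $179,252.51
Referral share: 24.5% of $179,252.51 = $43,916.86; lead counsel retains $179,252.51 − $43,916.86 = $135,335.65.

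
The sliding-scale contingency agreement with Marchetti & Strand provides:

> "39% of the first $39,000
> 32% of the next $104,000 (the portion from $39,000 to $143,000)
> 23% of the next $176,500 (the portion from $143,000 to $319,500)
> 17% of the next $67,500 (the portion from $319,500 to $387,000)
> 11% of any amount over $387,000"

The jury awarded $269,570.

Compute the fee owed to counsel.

First $39,000 at 39% = $15,210.00
Next $104,000 at 32% = $33,280.00
Remaining $126,570 at 23% = $29,111.10
Fee: $15,210.00 + $33,280.00 + $29,111.10 = $77,601.10

$77,601.10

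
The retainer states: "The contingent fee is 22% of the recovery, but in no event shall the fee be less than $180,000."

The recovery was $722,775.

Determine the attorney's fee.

$180,000.00

22% of $722,775 = $159,010.50
That is below the $180,000 minimum, so the minimum applies.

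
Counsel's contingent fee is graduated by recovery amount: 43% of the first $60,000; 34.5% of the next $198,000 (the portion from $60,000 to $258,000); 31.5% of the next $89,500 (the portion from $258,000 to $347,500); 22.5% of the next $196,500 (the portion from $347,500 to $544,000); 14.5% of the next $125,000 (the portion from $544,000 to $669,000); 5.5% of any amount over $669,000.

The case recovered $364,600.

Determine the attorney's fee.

$126,150.00

First $60,000 at 43% = $25,800.00
Next $198,000 at 34.5% = $68,310.00
Next $89,500 at 31.5% = $28,192.50
Remaining $17,100 at 22.5% = $3,847.50
Fee: $25,800.00 + $68,310.00 + $28,192.50 + $3,847.50 = $126,150.00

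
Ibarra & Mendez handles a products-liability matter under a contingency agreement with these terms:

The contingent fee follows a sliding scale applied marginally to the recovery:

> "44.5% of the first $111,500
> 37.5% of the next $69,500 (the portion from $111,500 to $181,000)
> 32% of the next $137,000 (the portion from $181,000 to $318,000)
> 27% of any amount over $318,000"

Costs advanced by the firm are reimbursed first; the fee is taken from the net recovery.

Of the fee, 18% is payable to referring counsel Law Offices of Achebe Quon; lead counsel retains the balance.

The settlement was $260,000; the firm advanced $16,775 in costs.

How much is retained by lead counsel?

$78,385.44

Fee base (net of costs): $260,000 − $16,775 = $243,225
First $111,500 at 44.5% = $49,617.50
Next $69,500 at 37.5% = $26,062.50
Remaining $62,225 at 32% = $19,912.00
Fee: $49,617.50 + $26,062.50 + $19,912.00 = $95,592.00
Referral share: 18% of $95,592.00 = $17,206.56; lead counsel retains $95,592.00 − $17,206.56 = $78,385.44.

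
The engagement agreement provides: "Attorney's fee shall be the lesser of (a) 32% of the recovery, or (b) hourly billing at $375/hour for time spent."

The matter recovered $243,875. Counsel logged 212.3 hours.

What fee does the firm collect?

(a) 32% of $243,875 = $78,040.00
(b) 212.3 × $375 = $79,612.50
The lesser is (a): $78,040.00.

$78,040.00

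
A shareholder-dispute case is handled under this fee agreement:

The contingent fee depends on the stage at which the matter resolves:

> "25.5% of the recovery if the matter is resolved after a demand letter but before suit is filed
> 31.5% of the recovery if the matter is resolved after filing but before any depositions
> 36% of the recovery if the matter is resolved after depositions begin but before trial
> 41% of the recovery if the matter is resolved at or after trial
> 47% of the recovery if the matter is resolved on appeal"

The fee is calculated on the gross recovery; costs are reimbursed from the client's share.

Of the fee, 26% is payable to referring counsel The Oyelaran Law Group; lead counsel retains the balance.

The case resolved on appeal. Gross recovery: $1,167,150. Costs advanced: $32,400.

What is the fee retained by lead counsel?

Fee base is the gross recovery, $1,167,150; costs are reimbursed separately.
The matter resolved on appeal, so the 47% rate applies.
$1,167,150 × 47% = $548,560.50
Referral share: 26% of $548,560.50 = $142,625.73; lead counsel retains $548,560.50 − $142,625.73 = $405,934.77.

$405,934.77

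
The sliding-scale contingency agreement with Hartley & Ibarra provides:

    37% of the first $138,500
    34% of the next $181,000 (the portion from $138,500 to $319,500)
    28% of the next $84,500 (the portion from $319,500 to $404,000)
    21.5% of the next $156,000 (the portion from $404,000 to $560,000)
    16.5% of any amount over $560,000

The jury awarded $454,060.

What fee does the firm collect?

First $138,500 at 37% = $51,245.00
Next $181,000 at 34% = $61,540.00
Next $84,500 at 28% = $23,660.00
Remaining $50,060 at 21.5% = $10,762.90
Fee: $51,245.00 + $61,540.00 + $23,660.00 + $10,762.90 = $147,207.90

$147,207.90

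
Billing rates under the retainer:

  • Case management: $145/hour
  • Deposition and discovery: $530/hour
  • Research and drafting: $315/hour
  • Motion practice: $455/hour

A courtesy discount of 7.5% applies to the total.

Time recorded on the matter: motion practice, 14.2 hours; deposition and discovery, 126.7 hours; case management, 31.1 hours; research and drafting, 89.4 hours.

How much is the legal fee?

Case management: 31.1 × $145 = $4,509.50
Deposition and discovery: 126.7 × $530 = $67,151.00
Research and drafting: 89.4 × $315 = $28,161.00
Motion practice: 14.2 × $455 = $6,461.00
Subtotal: $106,282.50
Less 7.5% discount: −$7,971.19
Total: $106,282.50 − $7,971.19 = $98,311.31

$98,311.31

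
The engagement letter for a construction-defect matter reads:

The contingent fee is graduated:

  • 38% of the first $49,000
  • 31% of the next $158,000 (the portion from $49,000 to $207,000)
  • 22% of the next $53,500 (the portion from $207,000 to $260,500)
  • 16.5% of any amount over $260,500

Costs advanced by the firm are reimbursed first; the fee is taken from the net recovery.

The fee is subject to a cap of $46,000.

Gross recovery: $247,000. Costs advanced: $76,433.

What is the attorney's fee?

$46,000.00

Fee base (net of costs): $247,000 − $76,433 = $170,567
First $49,000 at 38% = $18,620.00
Remaining $121,567 at 31% = $37,685.77
Fee: $18,620.00 + $37,685.77 = $56,305.77
$56,305.77 exceeds the $46,000 cap, so the fee is capped at $46,000.00.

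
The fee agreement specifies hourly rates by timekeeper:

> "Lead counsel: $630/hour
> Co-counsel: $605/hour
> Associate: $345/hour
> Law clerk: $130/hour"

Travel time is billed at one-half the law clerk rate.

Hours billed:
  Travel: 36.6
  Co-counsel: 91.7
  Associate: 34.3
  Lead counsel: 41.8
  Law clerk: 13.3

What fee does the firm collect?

$97,754.00

Lead counsel: 41.8 × $630 = $26,334.00
Co-counsel: 91.7 × $605 = $55,478.50
Associate: 34.3 × $345 = $11,833.50
Law clerk: 13.3 × $130 = $1,729.00
Subtotal: $26,334.00 + $55,478.50 + $11,833.50 + $1,729.00 = $95,375.00
Travel: 36.6 × ($130 ÷ 2) = 36.6 × $65.00 = $2,379.00
Total: $95,375.00 + $2,379.00 = $97,754.00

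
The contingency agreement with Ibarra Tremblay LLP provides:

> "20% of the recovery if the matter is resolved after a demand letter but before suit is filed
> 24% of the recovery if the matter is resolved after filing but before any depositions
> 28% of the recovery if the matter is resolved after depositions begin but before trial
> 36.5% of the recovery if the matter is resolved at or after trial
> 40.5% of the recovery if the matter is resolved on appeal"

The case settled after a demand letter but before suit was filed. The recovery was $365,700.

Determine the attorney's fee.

The matter settled after a demand letter but before suit was filed, so the 20% rate applies.
$365,700 × 20% = $73,140.00

$73,140.00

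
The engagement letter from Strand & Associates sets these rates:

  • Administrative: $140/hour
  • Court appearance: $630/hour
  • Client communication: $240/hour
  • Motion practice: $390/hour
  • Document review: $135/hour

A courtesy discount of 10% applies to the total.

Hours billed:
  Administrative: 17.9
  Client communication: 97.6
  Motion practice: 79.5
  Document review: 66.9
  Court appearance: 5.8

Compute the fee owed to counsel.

Administrative: 17.9 × $140 = $2,506.00
Court appearance: 5.8 × $630 = $3,654.00
Client communication: 97.6 × $240 = $23,424.00
Motion practice: 79.5 × $390 = $31,005.00
Document review: 66.9 × $135 = $9,031.50
Subtotal: $69,620.50
Less 10% discount: −$6,962.05
Total: $69,620.50 − $6,962.05 = $62,658.45

$62,658.45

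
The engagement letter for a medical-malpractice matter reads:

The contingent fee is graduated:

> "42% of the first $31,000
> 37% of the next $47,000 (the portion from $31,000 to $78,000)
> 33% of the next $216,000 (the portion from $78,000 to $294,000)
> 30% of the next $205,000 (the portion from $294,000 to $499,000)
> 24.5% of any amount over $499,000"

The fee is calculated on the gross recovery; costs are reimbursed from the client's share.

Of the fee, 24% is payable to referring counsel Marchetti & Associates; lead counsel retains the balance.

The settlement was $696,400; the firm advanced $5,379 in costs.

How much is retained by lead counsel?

$160,780.28

Fee base is the gross recovery, $696,400; costs are reimbursed separately.
First $31,000 at 42% = $13,020.00
Next $47,000 at 37% = $17,390.00
Next $216,000 at 33% = $71,280.00
Next $205,000 at 30% = $61,500.00
Remaining $197,400 at 24.5% = $48,363.00
Fee: $13,020.00 + $17,390.00 + $71,280.00 + $61,500.00 + $48,363.00 = $211,553.00
Referral share: 24% of $211,553.00 = $50,772.72; lead counsel retains $211,553.00 − $50,772.72 = $160,780.28.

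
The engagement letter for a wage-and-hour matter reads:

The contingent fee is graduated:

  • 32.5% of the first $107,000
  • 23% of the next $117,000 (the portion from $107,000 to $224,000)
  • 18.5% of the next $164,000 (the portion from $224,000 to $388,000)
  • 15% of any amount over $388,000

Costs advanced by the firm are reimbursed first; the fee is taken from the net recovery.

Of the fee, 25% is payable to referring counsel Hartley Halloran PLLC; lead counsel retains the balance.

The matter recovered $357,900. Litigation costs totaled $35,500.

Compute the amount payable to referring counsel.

$19,972.25

Fee base (net of costs): $357,900 − $35,500 = $322,400
First $107,000 at 32.5% = $34,775.00
Next $117,000 at 23% = $26,910.00
Remaining $98,400 at 18.5% = $18,204.00
Fee: $34,775.00 + $26,910.00 + $18,204.00 = $79,889.00
Referral share: 25% of $79,889.00 = $19,972.25; lead counsel retains $79,889.00 − $19,972.25 = $59,916.75.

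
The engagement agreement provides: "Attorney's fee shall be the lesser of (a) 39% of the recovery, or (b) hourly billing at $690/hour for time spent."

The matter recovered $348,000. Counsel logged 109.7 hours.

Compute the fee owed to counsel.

$75,693.00

(a) 39% of $348,000 = $135,720.00
(b) 109.7 × $690 = $75,693.00
The lesser is (b): $75,693.00.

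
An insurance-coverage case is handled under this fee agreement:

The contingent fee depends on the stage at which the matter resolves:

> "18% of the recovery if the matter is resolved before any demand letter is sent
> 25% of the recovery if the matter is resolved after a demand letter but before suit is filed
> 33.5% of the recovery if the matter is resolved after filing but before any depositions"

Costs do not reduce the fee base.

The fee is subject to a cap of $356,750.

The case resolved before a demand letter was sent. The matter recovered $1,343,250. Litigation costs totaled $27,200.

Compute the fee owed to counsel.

$241,785.00

Fee base is the gross recovery, $1,343,250; costs are reimbursed separately.
The matter resolved before a demand letter was sent, so the 18% rate applies.
$1,343,250 × 18% = $241,785.00
$241,785.00 is under the $356,750 cap.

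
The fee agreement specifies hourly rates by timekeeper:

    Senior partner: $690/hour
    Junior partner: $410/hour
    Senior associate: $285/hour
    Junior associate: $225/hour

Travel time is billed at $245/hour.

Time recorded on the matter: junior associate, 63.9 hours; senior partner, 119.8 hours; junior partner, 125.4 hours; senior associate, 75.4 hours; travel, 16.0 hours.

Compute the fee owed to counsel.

$173,862.50

Senior partner: 119.8 × $690 = $82,662.00
Junior partner: 125.4 × $410 = $51,414.00
Senior associate: 75.4 × $285 = $21,489.00
Junior associate: 63.9 × $225 = $14,377.50
Subtotal: $82,662.00 + $51,414.00 + $21,489.00 + $14,377.50 = $169,942.50
Travel: 16.0 × $245 = $3,920.00
Total: $169,942.50 + $3,920.00 = $173,862.50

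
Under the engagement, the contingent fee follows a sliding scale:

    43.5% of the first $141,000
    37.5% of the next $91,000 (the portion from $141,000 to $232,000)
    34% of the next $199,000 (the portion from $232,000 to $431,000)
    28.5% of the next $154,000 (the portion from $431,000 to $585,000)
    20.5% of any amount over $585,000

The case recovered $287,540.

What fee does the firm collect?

$114,343.60

First $141,000 at 43.5% = $61,335.00
Next $91,000 at 37.5% = $34,125.00
Remaining $55,540 at 34% = $18,883.60
Fee: $61,335.00 + $34,125.00 + $18,883.60 = $114,343.60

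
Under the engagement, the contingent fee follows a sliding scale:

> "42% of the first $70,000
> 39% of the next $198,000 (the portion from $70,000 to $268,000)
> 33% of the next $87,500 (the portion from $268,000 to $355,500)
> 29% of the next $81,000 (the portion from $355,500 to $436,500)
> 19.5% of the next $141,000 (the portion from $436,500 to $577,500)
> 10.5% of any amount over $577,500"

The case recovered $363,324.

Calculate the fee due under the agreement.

$137,763.96

First $70,000 at 42% = $29,400.00
Next $198,000 at 39% = $77,220.00
Next $87,500 at 33% = $28,875.00
Remaining $7,824 at 29% = $2,268.96
Fee: $29,400.00 + $77,220.00 + $28,875.00 + $2,268.96 = $137,763.96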